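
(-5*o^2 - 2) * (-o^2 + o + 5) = 5*o^4 - 5*o^3 - 23*o^2 - 2*o - 10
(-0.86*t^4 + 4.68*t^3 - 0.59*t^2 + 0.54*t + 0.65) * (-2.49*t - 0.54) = 2.1414*t^5 - 11.1888*t^4 - 1.0581*t^3 - 1.026*t^2 - 1.9101*t - 0.351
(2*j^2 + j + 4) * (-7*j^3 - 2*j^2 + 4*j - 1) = -14*j^5 - 11*j^4 - 22*j^3 - 6*j^2 + 15*j - 4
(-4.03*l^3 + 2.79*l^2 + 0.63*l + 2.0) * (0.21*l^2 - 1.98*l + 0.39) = -0.8463*l^5 + 8.5653*l^4 - 6.9636*l^3 + 0.2607*l^2 - 3.7143*l + 0.78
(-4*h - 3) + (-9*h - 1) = -13*h - 4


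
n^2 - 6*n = n*(n - 6)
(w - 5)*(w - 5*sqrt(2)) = w^2 - 5*sqrt(2)*w - 5*w + 25*sqrt(2)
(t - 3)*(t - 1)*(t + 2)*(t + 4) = t^4 + 2*t^3 - 13*t^2 - 14*t + 24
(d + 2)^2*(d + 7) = d^3 + 11*d^2 + 32*d + 28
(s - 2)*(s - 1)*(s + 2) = s^3 - s^2 - 4*s + 4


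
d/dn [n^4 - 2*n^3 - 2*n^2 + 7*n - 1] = 4*n^3 - 6*n^2 - 4*n + 7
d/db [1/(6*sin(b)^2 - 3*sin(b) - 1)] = 3*(1 - 4*sin(b))*cos(b)/(-6*sin(b)^2 + 3*sin(b) + 1)^2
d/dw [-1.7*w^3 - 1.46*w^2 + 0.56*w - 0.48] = -5.1*w^2 - 2.92*w + 0.56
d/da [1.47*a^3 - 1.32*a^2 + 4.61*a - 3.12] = 4.41*a^2 - 2.64*a + 4.61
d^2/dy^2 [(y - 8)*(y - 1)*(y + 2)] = 6*y - 14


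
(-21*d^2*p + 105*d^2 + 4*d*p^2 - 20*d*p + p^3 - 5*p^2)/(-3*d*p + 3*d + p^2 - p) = (7*d*p - 35*d + p^2 - 5*p)/(p - 1)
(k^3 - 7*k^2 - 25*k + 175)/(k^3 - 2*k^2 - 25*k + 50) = (k - 7)/(k - 2)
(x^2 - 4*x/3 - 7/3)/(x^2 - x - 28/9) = 3*(x + 1)/(3*x + 4)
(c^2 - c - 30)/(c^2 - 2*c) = (c^2 - c - 30)/(c*(c - 2))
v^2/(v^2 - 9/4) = 4*v^2/(4*v^2 - 9)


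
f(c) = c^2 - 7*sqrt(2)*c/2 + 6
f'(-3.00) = -10.95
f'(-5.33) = -15.61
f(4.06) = 2.39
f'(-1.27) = -7.49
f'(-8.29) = -21.53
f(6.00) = 12.30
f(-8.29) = 115.76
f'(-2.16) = -9.27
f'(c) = 2*c - 7*sqrt(2)/2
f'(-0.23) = -5.41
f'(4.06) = 3.17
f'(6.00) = 7.05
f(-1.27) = 13.90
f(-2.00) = 19.90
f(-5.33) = 60.79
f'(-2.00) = -8.95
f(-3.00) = 29.85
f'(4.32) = 3.69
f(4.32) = 3.28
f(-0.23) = 7.19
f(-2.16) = 21.36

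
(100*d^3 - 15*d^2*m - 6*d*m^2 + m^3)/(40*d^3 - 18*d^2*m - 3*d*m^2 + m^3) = (5*d - m)/(2*d - m)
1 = 1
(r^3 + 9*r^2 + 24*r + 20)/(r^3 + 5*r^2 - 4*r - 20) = (r + 2)/(r - 2)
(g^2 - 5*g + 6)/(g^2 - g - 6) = (g - 2)/(g + 2)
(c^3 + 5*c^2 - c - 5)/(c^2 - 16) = (c^3 + 5*c^2 - c - 5)/(c^2 - 16)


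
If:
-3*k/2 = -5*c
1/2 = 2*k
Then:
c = 3/40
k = 1/4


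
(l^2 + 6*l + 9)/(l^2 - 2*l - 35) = (l^2 + 6*l + 9)/(l^2 - 2*l - 35)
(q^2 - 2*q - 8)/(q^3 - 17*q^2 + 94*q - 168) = (q + 2)/(q^2 - 13*q + 42)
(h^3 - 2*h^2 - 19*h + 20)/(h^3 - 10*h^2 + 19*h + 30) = (h^2 + 3*h - 4)/(h^2 - 5*h - 6)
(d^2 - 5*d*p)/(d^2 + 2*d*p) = (d - 5*p)/(d + 2*p)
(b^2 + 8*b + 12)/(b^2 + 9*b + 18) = (b + 2)/(b + 3)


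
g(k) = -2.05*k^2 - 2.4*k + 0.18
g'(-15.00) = 59.10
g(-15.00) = -425.07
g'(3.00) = -14.70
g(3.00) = -25.47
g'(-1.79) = 4.94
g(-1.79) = -2.09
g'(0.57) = -4.74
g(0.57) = -1.85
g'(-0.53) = -0.23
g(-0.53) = 0.88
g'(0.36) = -3.88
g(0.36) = -0.95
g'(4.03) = -18.92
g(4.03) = -42.79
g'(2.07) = -10.89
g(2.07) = -13.57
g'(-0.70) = 0.47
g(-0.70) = 0.86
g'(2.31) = -11.87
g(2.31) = -16.30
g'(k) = -4.1*k - 2.4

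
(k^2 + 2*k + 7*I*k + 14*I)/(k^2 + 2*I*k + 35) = (k + 2)/(k - 5*I)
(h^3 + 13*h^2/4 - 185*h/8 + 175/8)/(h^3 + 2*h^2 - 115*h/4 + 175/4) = (4*h - 5)/(2*(2*h - 5))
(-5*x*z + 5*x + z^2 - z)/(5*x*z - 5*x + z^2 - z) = (-5*x + z)/(5*x + z)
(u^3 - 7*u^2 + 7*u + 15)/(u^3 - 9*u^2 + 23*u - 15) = (u + 1)/(u - 1)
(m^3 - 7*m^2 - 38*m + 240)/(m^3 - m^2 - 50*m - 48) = (m - 5)/(m + 1)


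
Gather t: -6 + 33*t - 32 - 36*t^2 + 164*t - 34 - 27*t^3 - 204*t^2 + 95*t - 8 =-27*t^3 - 240*t^2 + 292*t - 80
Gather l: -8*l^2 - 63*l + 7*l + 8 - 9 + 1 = -8*l^2 - 56*l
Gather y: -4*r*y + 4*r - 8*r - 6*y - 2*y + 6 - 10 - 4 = -4*r + y*(-4*r - 8) - 8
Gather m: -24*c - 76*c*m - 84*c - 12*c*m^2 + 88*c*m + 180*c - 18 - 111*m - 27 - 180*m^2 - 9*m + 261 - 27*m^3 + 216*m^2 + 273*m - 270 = 72*c - 27*m^3 + m^2*(36 - 12*c) + m*(12*c + 153) - 54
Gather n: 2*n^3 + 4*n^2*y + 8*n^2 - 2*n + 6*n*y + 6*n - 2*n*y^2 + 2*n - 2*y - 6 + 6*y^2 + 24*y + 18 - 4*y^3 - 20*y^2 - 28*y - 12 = 2*n^3 + n^2*(4*y + 8) + n*(-2*y^2 + 6*y + 6) - 4*y^3 - 14*y^2 - 6*y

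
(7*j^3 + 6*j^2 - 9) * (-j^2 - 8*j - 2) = -7*j^5 - 62*j^4 - 62*j^3 - 3*j^2 + 72*j + 18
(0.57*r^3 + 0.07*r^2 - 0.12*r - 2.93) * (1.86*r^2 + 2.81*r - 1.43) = 1.0602*r^5 + 1.7319*r^4 - 0.8416*r^3 - 5.8871*r^2 - 8.0617*r + 4.1899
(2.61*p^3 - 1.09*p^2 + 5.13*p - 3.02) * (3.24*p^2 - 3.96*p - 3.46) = 8.4564*p^5 - 13.8672*p^4 + 11.907*p^3 - 26.3282*p^2 - 5.7906*p + 10.4492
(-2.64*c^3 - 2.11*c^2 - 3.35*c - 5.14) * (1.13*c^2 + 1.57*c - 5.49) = -2.9832*c^5 - 6.5291*c^4 + 7.3954*c^3 + 0.5162*c^2 + 10.3217*c + 28.2186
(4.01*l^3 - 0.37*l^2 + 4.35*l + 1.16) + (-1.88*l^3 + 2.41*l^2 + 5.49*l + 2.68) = 2.13*l^3 + 2.04*l^2 + 9.84*l + 3.84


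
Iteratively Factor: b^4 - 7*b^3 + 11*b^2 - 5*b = (b)*(b^3 - 7*b^2 + 11*b - 5) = b*(b - 5)*(b^2 - 2*b + 1) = b*(b - 5)*(b - 1)*(b - 1)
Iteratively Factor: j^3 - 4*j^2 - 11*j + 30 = (j - 2)*(j^2 - 2*j - 15) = (j - 2)*(j + 3)*(j - 5)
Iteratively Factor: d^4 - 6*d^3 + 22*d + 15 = (d + 1)*(d^3 - 7*d^2 + 7*d + 15) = (d + 1)^2*(d^2 - 8*d + 15) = (d - 3)*(d + 1)^2*(d - 5)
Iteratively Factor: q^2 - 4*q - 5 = (q + 1)*(q - 5)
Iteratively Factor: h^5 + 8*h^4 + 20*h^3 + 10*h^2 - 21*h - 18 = (h + 2)*(h^4 + 6*h^3 + 8*h^2 - 6*h - 9) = (h + 2)*(h + 3)*(h^3 + 3*h^2 - h - 3) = (h - 1)*(h + 2)*(h + 3)*(h^2 + 4*h + 3) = (h - 1)*(h + 1)*(h + 2)*(h + 3)*(h + 3)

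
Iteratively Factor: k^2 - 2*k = (k)*(k - 2)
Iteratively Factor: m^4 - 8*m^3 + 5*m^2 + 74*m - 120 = (m - 2)*(m^3 - 6*m^2 - 7*m + 60) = (m - 4)*(m - 2)*(m^2 - 2*m - 15) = (m - 4)*(m - 2)*(m + 3)*(m - 5)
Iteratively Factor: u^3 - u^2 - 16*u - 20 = (u - 5)*(u^2 + 4*u + 4) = (u - 5)*(u + 2)*(u + 2)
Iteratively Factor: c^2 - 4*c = (c - 4)*(c)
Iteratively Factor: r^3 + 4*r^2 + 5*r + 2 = (r + 2)*(r^2 + 2*r + 1) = (r + 1)*(r + 2)*(r + 1)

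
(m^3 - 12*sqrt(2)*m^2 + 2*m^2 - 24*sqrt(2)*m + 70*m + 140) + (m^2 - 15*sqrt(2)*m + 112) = m^3 - 12*sqrt(2)*m^2 + 3*m^2 - 39*sqrt(2)*m + 70*m + 252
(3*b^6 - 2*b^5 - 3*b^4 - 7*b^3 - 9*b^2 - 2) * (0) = 0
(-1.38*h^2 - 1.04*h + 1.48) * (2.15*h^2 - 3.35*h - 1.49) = -2.967*h^4 + 2.387*h^3 + 8.7222*h^2 - 3.4084*h - 2.2052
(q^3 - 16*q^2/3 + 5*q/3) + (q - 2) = q^3 - 16*q^2/3 + 8*q/3 - 2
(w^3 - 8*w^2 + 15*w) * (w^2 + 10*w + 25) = w^5 + 2*w^4 - 40*w^3 - 50*w^2 + 375*w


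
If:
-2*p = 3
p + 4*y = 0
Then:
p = -3/2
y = 3/8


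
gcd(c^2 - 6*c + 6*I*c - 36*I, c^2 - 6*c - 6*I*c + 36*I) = c - 6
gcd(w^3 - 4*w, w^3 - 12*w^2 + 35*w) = w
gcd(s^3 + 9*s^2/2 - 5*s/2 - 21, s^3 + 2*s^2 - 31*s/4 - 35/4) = s + 7/2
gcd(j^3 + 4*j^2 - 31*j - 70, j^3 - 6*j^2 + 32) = j + 2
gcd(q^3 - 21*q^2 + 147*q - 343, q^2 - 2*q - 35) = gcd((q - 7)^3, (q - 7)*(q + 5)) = q - 7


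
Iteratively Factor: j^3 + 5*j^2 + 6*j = (j + 3)*(j^2 + 2*j) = j*(j + 3)*(j + 2)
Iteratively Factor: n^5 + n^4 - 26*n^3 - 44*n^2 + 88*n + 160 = (n + 4)*(n^4 - 3*n^3 - 14*n^2 + 12*n + 40) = (n - 5)*(n + 4)*(n^3 + 2*n^2 - 4*n - 8) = (n - 5)*(n - 2)*(n + 4)*(n^2 + 4*n + 4) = (n - 5)*(n - 2)*(n + 2)*(n + 4)*(n + 2)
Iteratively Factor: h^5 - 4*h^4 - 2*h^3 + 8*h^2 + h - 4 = (h - 4)*(h^4 - 2*h^2 + 1) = (h - 4)*(h - 1)*(h^3 + h^2 - h - 1) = (h - 4)*(h - 1)*(h + 1)*(h^2 - 1) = (h - 4)*(h - 1)*(h + 1)^2*(h - 1)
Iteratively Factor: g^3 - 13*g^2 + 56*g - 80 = (g - 4)*(g^2 - 9*g + 20) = (g - 4)^2*(g - 5)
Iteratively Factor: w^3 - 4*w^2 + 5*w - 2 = (w - 2)*(w^2 - 2*w + 1) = (w - 2)*(w - 1)*(w - 1)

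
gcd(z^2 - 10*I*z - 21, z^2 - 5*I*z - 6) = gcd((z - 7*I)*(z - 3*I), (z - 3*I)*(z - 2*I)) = z - 3*I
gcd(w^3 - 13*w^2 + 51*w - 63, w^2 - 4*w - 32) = 1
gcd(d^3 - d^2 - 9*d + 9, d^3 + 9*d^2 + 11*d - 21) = d^2 + 2*d - 3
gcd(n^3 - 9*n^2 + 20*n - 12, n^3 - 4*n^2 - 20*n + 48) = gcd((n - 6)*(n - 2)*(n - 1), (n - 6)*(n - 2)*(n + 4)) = n^2 - 8*n + 12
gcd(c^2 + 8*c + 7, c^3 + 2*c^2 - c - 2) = c + 1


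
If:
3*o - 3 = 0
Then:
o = 1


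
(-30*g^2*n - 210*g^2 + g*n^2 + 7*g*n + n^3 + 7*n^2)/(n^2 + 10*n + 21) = (-30*g^2 + g*n + n^2)/(n + 3)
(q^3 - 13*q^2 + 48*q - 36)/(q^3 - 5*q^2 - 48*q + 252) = (q - 1)/(q + 7)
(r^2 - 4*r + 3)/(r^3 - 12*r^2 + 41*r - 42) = (r - 1)/(r^2 - 9*r + 14)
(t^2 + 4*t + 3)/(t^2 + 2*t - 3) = (t + 1)/(t - 1)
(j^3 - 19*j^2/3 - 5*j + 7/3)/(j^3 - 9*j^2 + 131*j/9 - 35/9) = 3*(j + 1)/(3*j - 5)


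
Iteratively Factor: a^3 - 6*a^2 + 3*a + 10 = (a + 1)*(a^2 - 7*a + 10) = (a - 5)*(a + 1)*(a - 2)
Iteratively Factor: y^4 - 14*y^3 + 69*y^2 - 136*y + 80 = (y - 1)*(y^3 - 13*y^2 + 56*y - 80) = (y - 4)*(y - 1)*(y^2 - 9*y + 20) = (y - 5)*(y - 4)*(y - 1)*(y - 4)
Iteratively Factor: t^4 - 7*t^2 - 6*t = (t)*(t^3 - 7*t - 6) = t*(t - 3)*(t^2 + 3*t + 2) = t*(t - 3)*(t + 2)*(t + 1)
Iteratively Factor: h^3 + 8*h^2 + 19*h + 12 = (h + 3)*(h^2 + 5*h + 4) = (h + 1)*(h + 3)*(h + 4)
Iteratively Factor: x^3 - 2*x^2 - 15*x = (x)*(x^2 - 2*x - 15) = x*(x + 3)*(x - 5)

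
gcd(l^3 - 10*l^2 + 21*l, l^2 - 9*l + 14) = l - 7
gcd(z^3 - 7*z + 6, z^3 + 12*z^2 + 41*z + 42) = z + 3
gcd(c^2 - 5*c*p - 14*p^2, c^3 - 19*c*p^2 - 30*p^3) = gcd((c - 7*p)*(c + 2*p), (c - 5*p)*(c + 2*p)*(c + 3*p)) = c + 2*p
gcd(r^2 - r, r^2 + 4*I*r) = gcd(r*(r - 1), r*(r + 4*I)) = r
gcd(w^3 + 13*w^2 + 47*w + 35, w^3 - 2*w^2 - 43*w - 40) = w^2 + 6*w + 5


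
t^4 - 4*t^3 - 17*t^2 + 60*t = t*(t - 5)*(t - 3)*(t + 4)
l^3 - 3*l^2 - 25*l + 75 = (l - 5)*(l - 3)*(l + 5)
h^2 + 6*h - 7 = (h - 1)*(h + 7)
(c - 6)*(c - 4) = c^2 - 10*c + 24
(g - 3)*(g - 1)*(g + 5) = g^3 + g^2 - 17*g + 15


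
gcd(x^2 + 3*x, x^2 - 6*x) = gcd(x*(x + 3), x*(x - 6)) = x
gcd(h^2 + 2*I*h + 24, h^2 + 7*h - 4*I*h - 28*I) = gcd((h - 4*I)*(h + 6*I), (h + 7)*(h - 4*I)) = h - 4*I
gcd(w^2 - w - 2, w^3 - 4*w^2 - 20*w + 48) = w - 2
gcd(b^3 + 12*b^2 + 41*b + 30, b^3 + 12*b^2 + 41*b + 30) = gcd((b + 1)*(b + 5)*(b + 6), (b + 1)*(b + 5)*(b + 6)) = b^3 + 12*b^2 + 41*b + 30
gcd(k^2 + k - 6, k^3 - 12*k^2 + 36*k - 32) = k - 2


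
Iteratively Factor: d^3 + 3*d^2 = (d)*(d^2 + 3*d) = d^2*(d + 3)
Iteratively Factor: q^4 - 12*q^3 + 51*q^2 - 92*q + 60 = (q - 2)*(q^3 - 10*q^2 + 31*q - 30) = (q - 5)*(q - 2)*(q^2 - 5*q + 6) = (q - 5)*(q - 2)^2*(q - 3)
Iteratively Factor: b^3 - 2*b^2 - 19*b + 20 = (b - 1)*(b^2 - b - 20) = (b - 5)*(b - 1)*(b + 4)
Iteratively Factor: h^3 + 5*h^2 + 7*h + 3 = (h + 1)*(h^2 + 4*h + 3) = (h + 1)^2*(h + 3)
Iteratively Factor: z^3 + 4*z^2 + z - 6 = (z + 2)*(z^2 + 2*z - 3) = (z + 2)*(z + 3)*(z - 1)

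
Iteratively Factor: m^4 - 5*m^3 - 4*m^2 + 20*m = (m - 2)*(m^3 - 3*m^2 - 10*m) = (m - 2)*(m + 2)*(m^2 - 5*m) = (m - 5)*(m - 2)*(m + 2)*(m)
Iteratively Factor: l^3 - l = (l + 1)*(l^2 - l) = (l - 1)*(l + 1)*(l)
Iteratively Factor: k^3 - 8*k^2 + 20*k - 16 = (k - 2)*(k^2 - 6*k + 8) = (k - 4)*(k - 2)*(k - 2)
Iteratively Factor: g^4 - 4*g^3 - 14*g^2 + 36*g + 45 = (g + 3)*(g^3 - 7*g^2 + 7*g + 15) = (g + 1)*(g + 3)*(g^2 - 8*g + 15) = (g - 5)*(g + 1)*(g + 3)*(g - 3)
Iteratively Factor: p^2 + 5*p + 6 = (p + 3)*(p + 2)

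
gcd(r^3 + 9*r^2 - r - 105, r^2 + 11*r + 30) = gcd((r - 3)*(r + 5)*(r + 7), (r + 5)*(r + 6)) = r + 5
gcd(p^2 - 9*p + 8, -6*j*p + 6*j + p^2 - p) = p - 1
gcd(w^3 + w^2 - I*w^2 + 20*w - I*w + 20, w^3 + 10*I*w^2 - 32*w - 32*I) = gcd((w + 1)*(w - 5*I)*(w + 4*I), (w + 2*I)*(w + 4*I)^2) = w + 4*I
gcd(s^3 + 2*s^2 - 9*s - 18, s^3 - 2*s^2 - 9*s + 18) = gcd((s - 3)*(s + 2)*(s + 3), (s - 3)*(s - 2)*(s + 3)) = s^2 - 9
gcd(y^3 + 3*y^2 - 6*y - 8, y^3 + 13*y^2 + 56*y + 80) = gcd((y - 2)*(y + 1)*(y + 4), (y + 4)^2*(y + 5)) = y + 4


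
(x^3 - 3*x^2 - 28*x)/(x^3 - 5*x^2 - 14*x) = (x + 4)/(x + 2)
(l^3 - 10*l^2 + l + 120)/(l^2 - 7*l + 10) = (l^2 - 5*l - 24)/(l - 2)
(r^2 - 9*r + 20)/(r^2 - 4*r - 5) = (r - 4)/(r + 1)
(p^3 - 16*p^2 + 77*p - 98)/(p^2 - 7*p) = p - 9 + 14/p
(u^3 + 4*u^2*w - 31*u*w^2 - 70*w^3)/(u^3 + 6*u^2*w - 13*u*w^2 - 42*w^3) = (u - 5*w)/(u - 3*w)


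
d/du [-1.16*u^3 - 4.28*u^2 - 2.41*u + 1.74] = -3.48*u^2 - 8.56*u - 2.41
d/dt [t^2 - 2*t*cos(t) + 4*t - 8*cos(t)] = 2*t*sin(t) + 2*t + 8*sin(t) - 2*cos(t) + 4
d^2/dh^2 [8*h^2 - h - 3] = 16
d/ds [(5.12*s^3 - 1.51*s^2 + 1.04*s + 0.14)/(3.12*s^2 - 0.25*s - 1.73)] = (15.9744*s^4 - 2.56*s^3 - 29.4401*s^2 + 4.351*s - 1.7642)/(9.7344*s^4 - 1.56*s^3 - 10.7327*s^2 + 0.865*s + 2.9929)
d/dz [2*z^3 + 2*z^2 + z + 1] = 6*z^2 + 4*z + 1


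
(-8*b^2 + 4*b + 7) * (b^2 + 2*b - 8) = -8*b^4 - 12*b^3 + 79*b^2 - 18*b - 56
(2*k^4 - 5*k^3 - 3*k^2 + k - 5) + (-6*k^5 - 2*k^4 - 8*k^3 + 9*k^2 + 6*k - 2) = -6*k^5 - 13*k^3 + 6*k^2 + 7*k - 7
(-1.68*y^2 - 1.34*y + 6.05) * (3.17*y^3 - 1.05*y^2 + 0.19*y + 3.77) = -5.3256*y^5 - 2.4838*y^4 + 20.2663*y^3 - 12.9407*y^2 - 3.9023*y + 22.8085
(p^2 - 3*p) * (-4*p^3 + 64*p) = -4*p^5 + 12*p^4 + 64*p^3 - 192*p^2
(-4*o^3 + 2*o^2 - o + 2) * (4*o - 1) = -16*o^4 + 12*o^3 - 6*o^2 + 9*o - 2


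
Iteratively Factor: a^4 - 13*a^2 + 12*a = (a)*(a^3 - 13*a + 12) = a*(a - 1)*(a^2 + a - 12) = a*(a - 3)*(a - 1)*(a + 4)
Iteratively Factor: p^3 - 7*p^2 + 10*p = (p - 5)*(p^2 - 2*p) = (p - 5)*(p - 2)*(p)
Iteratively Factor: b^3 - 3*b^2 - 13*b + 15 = (b + 3)*(b^2 - 6*b + 5) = (b - 1)*(b + 3)*(b - 5)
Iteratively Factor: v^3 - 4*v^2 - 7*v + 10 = (v - 5)*(v^2 + v - 2) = (v - 5)*(v + 2)*(v - 1)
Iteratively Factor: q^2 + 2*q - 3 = (q - 1)*(q + 3)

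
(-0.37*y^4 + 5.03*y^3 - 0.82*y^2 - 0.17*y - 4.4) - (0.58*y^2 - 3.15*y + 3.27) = -0.37*y^4 + 5.03*y^3 - 1.4*y^2 + 2.98*y - 7.67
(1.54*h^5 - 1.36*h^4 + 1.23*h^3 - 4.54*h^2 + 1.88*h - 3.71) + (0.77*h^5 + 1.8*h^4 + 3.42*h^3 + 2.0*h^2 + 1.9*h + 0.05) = 2.31*h^5 + 0.44*h^4 + 4.65*h^3 - 2.54*h^2 + 3.78*h - 3.66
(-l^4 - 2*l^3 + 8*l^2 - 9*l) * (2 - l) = l^5 - 12*l^3 + 25*l^2 - 18*l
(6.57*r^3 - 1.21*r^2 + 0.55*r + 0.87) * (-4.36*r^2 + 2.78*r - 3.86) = -28.6452*r^5 + 23.5402*r^4 - 31.122*r^3 + 2.4064*r^2 + 0.295599999999999*r - 3.3582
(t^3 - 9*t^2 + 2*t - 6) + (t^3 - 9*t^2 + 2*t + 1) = 2*t^3 - 18*t^2 + 4*t - 5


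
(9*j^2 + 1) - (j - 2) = 9*j^2 - j + 3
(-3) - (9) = -12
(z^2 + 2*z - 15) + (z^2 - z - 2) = 2*z^2 + z - 17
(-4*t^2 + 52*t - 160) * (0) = 0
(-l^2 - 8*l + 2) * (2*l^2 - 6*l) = -2*l^4 - 10*l^3 + 52*l^2 - 12*l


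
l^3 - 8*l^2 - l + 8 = (l - 8)*(l - 1)*(l + 1)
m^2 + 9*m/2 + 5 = (m + 2)*(m + 5/2)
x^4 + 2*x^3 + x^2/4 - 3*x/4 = x*(x - 1/2)*(x + 1)*(x + 3/2)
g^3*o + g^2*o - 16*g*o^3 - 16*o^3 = (g - 4*o)*(g + 4*o)*(g*o + o)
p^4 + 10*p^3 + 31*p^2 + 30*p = p*(p + 2)*(p + 3)*(p + 5)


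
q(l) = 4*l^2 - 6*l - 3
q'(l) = 8*l - 6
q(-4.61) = 109.67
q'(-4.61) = -42.88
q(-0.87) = 5.25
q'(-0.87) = -12.96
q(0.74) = -5.25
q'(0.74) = -0.08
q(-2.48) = 36.48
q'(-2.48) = -25.84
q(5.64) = 90.40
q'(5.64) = 39.12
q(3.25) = 19.75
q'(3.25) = 20.00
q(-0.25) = -1.25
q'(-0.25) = -8.00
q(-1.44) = 13.93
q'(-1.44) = -17.52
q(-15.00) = 987.00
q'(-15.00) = -126.00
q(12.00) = 501.00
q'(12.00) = 90.00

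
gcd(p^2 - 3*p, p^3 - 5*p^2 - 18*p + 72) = p - 3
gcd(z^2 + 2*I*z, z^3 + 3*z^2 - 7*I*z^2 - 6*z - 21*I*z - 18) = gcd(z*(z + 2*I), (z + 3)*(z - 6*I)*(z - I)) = 1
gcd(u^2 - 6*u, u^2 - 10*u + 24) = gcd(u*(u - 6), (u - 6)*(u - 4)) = u - 6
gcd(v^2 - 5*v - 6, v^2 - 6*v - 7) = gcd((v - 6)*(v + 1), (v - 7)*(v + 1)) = v + 1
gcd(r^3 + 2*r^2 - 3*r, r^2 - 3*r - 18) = r + 3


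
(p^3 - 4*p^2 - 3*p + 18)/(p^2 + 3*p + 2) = (p^2 - 6*p + 9)/(p + 1)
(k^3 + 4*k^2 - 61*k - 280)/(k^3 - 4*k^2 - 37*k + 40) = (k + 7)/(k - 1)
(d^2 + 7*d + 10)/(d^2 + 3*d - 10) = (d + 2)/(d - 2)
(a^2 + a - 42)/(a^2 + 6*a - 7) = (a - 6)/(a - 1)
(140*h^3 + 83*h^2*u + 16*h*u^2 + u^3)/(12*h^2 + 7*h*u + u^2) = (35*h^2 + 12*h*u + u^2)/(3*h + u)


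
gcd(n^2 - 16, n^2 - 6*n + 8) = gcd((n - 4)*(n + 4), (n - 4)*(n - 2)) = n - 4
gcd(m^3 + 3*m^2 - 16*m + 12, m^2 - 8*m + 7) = m - 1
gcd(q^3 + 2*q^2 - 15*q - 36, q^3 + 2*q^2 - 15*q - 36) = q^3 + 2*q^2 - 15*q - 36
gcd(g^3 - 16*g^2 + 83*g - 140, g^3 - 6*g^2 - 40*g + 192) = g - 4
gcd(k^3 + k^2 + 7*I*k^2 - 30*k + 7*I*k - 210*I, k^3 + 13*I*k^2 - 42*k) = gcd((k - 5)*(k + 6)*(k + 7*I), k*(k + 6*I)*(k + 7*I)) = k + 7*I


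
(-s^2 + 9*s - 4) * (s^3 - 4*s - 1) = -s^5 + 9*s^4 - 35*s^2 + 7*s + 4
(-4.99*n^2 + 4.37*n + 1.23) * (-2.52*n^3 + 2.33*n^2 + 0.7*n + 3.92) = 12.5748*n^5 - 22.6391*n^4 + 3.5895*n^3 - 13.6359*n^2 + 17.9914*n + 4.8216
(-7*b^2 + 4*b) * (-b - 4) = 7*b^3 + 24*b^2 - 16*b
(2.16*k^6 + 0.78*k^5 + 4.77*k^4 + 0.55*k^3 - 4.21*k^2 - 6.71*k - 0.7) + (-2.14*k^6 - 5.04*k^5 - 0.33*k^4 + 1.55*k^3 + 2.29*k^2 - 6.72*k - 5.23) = 0.02*k^6 - 4.26*k^5 + 4.44*k^4 + 2.1*k^3 - 1.92*k^2 - 13.43*k - 5.93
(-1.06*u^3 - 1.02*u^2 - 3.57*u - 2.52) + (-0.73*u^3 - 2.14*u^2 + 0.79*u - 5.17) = -1.79*u^3 - 3.16*u^2 - 2.78*u - 7.69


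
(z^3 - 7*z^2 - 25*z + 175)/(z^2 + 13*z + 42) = (z^3 - 7*z^2 - 25*z + 175)/(z^2 + 13*z + 42)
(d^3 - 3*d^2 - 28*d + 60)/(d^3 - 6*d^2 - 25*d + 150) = (d - 2)/(d - 5)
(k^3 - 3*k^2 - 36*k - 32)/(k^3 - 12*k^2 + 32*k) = (k^2 + 5*k + 4)/(k*(k - 4))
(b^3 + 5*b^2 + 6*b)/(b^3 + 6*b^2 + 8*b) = (b + 3)/(b + 4)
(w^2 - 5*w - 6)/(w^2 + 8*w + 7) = (w - 6)/(w + 7)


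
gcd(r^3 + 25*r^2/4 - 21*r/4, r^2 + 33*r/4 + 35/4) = r + 7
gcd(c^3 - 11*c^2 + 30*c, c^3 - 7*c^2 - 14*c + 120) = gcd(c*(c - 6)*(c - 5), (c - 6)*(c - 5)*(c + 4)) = c^2 - 11*c + 30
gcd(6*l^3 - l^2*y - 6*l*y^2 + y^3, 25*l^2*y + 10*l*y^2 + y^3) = 1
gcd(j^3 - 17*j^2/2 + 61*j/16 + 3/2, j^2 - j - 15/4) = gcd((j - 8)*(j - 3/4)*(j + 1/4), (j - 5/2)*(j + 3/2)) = 1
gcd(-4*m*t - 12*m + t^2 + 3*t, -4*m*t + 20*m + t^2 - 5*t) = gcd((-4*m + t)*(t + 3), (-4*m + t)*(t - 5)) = -4*m + t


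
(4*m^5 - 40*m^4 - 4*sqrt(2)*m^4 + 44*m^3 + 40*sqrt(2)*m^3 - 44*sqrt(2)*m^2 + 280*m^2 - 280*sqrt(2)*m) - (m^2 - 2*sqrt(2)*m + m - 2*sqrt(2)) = 4*m^5 - 40*m^4 - 4*sqrt(2)*m^4 + 44*m^3 + 40*sqrt(2)*m^3 - 44*sqrt(2)*m^2 + 279*m^2 - 278*sqrt(2)*m - m + 2*sqrt(2)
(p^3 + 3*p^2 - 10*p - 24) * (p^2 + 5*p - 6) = p^5 + 8*p^4 - p^3 - 92*p^2 - 60*p + 144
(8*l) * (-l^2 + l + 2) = -8*l^3 + 8*l^2 + 16*l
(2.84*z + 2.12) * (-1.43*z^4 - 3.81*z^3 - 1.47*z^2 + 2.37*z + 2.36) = -4.0612*z^5 - 13.852*z^4 - 12.252*z^3 + 3.6144*z^2 + 11.7268*z + 5.0032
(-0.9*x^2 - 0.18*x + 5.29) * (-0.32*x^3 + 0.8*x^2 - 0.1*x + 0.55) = 0.288*x^5 - 0.6624*x^4 - 1.7468*x^3 + 3.755*x^2 - 0.628*x + 2.9095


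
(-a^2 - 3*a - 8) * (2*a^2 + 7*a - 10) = -2*a^4 - 13*a^3 - 27*a^2 - 26*a + 80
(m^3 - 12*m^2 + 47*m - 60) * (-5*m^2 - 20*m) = -5*m^5 + 40*m^4 + 5*m^3 - 640*m^2 + 1200*m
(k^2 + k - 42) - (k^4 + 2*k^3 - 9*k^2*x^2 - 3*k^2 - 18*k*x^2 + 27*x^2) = -k^4 - 2*k^3 + 9*k^2*x^2 + 4*k^2 + 18*k*x^2 + k - 27*x^2 - 42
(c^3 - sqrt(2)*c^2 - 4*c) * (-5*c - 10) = -5*c^4 - 10*c^3 + 5*sqrt(2)*c^3 + 10*sqrt(2)*c^2 + 20*c^2 + 40*c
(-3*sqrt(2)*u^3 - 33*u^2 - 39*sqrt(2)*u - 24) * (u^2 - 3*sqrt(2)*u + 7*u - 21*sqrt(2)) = -3*sqrt(2)*u^5 - 21*sqrt(2)*u^4 - 15*u^4 - 105*u^3 + 60*sqrt(2)*u^3 + 210*u^2 + 420*sqrt(2)*u^2 + 72*sqrt(2)*u + 1470*u + 504*sqrt(2)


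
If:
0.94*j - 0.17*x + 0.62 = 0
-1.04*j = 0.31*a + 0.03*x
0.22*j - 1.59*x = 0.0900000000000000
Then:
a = 2.32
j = -0.69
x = -0.15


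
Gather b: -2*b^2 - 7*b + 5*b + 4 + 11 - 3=-2*b^2 - 2*b + 12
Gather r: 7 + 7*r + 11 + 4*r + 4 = 11*r + 22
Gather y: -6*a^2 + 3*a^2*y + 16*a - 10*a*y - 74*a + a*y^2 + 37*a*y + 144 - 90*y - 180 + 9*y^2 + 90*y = -6*a^2 - 58*a + y^2*(a + 9) + y*(3*a^2 + 27*a) - 36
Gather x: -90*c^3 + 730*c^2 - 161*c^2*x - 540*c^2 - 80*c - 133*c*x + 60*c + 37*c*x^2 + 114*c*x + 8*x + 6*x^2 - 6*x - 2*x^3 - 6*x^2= -90*c^3 + 190*c^2 + 37*c*x^2 - 20*c - 2*x^3 + x*(-161*c^2 - 19*c + 2)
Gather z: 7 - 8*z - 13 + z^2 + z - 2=z^2 - 7*z - 8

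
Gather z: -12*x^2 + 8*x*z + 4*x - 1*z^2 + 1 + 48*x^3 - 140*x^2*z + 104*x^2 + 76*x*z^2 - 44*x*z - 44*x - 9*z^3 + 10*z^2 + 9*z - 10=48*x^3 + 92*x^2 - 40*x - 9*z^3 + z^2*(76*x + 9) + z*(-140*x^2 - 36*x + 9) - 9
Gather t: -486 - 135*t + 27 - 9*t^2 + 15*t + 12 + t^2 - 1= -8*t^2 - 120*t - 448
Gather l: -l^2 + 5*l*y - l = -l^2 + l*(5*y - 1)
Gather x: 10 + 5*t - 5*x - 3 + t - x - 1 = 6*t - 6*x + 6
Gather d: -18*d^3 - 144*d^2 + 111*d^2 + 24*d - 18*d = -18*d^3 - 33*d^2 + 6*d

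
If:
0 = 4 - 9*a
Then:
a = 4/9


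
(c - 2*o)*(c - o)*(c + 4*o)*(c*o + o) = c^4*o + c^3*o^2 + c^3*o - 10*c^2*o^3 + c^2*o^2 + 8*c*o^4 - 10*c*o^3 + 8*o^4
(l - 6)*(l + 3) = l^2 - 3*l - 18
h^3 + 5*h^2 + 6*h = h*(h + 2)*(h + 3)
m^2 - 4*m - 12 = (m - 6)*(m + 2)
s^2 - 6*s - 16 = (s - 8)*(s + 2)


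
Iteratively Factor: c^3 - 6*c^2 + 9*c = (c - 3)*(c^2 - 3*c) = c*(c - 3)*(c - 3)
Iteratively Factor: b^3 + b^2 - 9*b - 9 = (b - 3)*(b^2 + 4*b + 3) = (b - 3)*(b + 3)*(b + 1)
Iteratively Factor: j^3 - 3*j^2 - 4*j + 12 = (j + 2)*(j^2 - 5*j + 6) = (j - 2)*(j + 2)*(j - 3)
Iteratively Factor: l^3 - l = (l + 1)*(l^2 - l) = (l - 1)*(l + 1)*(l)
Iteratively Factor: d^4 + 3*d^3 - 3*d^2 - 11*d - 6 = (d + 3)*(d^3 - 3*d - 2) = (d + 1)*(d + 3)*(d^2 - d - 2) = (d - 2)*(d + 1)*(d + 3)*(d + 1)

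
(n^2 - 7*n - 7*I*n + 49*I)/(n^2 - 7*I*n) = (n - 7)/n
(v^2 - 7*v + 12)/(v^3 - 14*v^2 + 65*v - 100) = (v - 3)/(v^2 - 10*v + 25)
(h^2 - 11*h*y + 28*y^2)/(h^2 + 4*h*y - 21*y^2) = (h^2 - 11*h*y + 28*y^2)/(h^2 + 4*h*y - 21*y^2)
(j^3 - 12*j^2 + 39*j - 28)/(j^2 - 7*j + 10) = (j^3 - 12*j^2 + 39*j - 28)/(j^2 - 7*j + 10)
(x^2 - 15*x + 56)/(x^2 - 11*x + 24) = (x - 7)/(x - 3)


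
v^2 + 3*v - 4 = (v - 1)*(v + 4)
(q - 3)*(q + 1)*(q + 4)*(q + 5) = q^4 + 7*q^3 - q^2 - 67*q - 60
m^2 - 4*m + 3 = (m - 3)*(m - 1)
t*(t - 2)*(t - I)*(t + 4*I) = t^4 - 2*t^3 + 3*I*t^3 + 4*t^2 - 6*I*t^2 - 8*t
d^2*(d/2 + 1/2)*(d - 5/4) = d^4/2 - d^3/8 - 5*d^2/8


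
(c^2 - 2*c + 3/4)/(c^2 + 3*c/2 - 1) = (c - 3/2)/(c + 2)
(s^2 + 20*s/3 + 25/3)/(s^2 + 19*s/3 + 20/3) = (3*s + 5)/(3*s + 4)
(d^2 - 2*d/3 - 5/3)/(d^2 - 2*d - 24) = (-3*d^2 + 2*d + 5)/(3*(-d^2 + 2*d + 24))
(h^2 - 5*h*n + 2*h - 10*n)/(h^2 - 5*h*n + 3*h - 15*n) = (h + 2)/(h + 3)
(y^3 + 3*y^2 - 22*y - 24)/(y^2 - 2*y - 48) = (y^2 - 3*y - 4)/(y - 8)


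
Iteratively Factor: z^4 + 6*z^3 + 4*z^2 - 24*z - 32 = (z - 2)*(z^3 + 8*z^2 + 20*z + 16) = (z - 2)*(z + 2)*(z^2 + 6*z + 8) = (z - 2)*(z + 2)*(z + 4)*(z + 2)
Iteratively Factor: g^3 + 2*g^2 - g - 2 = (g + 2)*(g^2 - 1) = (g - 1)*(g + 2)*(g + 1)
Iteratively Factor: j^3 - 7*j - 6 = (j + 1)*(j^2 - j - 6) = (j - 3)*(j + 1)*(j + 2)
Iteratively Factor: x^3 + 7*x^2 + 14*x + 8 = (x + 2)*(x^2 + 5*x + 4) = (x + 2)*(x + 4)*(x + 1)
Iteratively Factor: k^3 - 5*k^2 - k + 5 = (k - 5)*(k^2 - 1) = (k - 5)*(k - 1)*(k + 1)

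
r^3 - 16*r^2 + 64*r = r*(r - 8)^2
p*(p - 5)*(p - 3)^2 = p^4 - 11*p^3 + 39*p^2 - 45*p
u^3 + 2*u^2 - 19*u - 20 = (u - 4)*(u + 1)*(u + 5)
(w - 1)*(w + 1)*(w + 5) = w^3 + 5*w^2 - w - 5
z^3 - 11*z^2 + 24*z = z*(z - 8)*(z - 3)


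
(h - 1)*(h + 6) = h^2 + 5*h - 6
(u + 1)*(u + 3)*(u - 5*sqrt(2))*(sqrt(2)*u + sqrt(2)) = sqrt(2)*u^4 - 10*u^3 + 5*sqrt(2)*u^3 - 50*u^2 + 7*sqrt(2)*u^2 - 70*u + 3*sqrt(2)*u - 30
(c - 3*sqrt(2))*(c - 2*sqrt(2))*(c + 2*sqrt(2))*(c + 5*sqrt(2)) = c^4 + 2*sqrt(2)*c^3 - 38*c^2 - 16*sqrt(2)*c + 240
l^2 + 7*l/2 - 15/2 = (l - 3/2)*(l + 5)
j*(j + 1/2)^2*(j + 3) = j^4 + 4*j^3 + 13*j^2/4 + 3*j/4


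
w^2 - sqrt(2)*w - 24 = (w - 4*sqrt(2))*(w + 3*sqrt(2))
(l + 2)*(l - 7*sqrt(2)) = l^2 - 7*sqrt(2)*l + 2*l - 14*sqrt(2)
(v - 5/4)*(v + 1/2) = v^2 - 3*v/4 - 5/8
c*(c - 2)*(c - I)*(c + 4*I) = c^4 - 2*c^3 + 3*I*c^3 + 4*c^2 - 6*I*c^2 - 8*c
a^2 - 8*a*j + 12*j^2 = (a - 6*j)*(a - 2*j)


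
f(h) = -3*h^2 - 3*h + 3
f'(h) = -6*h - 3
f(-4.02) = -33.42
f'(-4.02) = 21.12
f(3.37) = -41.18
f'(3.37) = -23.22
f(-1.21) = 2.24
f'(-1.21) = 4.26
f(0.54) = 0.51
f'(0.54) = -6.24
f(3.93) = -55.12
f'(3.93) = -26.58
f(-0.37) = 3.70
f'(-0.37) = -0.78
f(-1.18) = 2.36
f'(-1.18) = 4.08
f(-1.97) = -2.73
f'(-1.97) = 8.82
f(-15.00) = -627.00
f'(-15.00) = 87.00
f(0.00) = 3.00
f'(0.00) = -3.00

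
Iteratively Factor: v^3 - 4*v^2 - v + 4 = (v + 1)*(v^2 - 5*v + 4) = (v - 4)*(v + 1)*(v - 1)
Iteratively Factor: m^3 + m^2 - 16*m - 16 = (m + 1)*(m^2 - 16) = (m + 1)*(m + 4)*(m - 4)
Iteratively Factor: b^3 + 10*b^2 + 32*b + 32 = (b + 4)*(b^2 + 6*b + 8) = (b + 4)^2*(b + 2)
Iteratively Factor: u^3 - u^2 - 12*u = (u)*(u^2 - u - 12) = u*(u + 3)*(u - 4)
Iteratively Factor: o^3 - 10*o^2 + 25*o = (o)*(o^2 - 10*o + 25) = o*(o - 5)*(o - 5)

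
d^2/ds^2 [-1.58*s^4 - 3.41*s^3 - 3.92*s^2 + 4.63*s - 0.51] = -18.96*s^2 - 20.46*s - 7.84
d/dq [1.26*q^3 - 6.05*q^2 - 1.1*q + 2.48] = 3.78*q^2 - 12.1*q - 1.1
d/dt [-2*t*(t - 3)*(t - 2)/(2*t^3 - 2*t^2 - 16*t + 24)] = 2*(-2*t^2 + 6*t - 9)/(t^4 + 2*t^3 - 11*t^2 - 12*t + 36)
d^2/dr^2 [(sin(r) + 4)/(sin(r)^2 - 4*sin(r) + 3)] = (-sin(r)^4 - 21*sin(r)^3 + 47*sin(r)^2 + 43*sin(r) - 128)/((sin(r) - 3)^3*(sin(r) - 1)^2)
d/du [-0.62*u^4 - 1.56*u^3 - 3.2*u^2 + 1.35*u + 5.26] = -2.48*u^3 - 4.68*u^2 - 6.4*u + 1.35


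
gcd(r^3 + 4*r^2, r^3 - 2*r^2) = r^2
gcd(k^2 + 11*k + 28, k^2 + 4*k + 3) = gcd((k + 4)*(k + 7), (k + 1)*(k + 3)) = 1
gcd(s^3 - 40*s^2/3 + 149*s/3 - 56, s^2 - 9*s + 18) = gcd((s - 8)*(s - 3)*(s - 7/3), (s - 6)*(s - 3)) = s - 3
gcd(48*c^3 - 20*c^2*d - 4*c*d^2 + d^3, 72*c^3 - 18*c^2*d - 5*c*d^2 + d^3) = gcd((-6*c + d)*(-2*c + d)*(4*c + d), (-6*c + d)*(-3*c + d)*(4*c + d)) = 24*c^2 + 2*c*d - d^2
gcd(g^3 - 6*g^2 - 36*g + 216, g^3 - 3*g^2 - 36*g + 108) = g^2 - 36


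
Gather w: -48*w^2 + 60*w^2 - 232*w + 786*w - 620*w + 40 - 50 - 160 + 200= 12*w^2 - 66*w + 30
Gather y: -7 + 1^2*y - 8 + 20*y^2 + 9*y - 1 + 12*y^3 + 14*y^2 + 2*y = 12*y^3 + 34*y^2 + 12*y - 16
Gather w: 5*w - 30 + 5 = 5*w - 25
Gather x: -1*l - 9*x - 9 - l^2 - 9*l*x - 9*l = -l^2 - 10*l + x*(-9*l - 9) - 9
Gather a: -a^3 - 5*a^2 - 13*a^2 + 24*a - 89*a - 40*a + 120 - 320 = -a^3 - 18*a^2 - 105*a - 200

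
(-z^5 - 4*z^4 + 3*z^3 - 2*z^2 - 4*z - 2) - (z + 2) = -z^5 - 4*z^4 + 3*z^3 - 2*z^2 - 5*z - 4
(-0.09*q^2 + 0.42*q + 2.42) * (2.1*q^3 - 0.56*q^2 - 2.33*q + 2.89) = -0.189*q^5 + 0.9324*q^4 + 5.0565*q^3 - 2.5939*q^2 - 4.4248*q + 6.9938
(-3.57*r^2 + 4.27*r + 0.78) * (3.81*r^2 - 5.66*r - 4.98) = -13.6017*r^4 + 36.4749*r^3 - 3.4178*r^2 - 25.6794*r - 3.8844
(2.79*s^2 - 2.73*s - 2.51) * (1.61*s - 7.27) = 4.4919*s^3 - 24.6786*s^2 + 15.806*s + 18.2477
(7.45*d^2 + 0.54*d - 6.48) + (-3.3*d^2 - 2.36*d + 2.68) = 4.15*d^2 - 1.82*d - 3.8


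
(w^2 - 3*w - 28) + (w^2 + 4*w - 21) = 2*w^2 + w - 49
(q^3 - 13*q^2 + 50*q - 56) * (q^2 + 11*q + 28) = q^5 - 2*q^4 - 65*q^3 + 130*q^2 + 784*q - 1568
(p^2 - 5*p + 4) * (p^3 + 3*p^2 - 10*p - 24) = p^5 - 2*p^4 - 21*p^3 + 38*p^2 + 80*p - 96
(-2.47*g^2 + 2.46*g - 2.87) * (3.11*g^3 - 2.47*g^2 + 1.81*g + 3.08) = -7.6817*g^5 + 13.7515*g^4 - 19.4726*g^3 + 3.9339*g^2 + 2.3821*g - 8.8396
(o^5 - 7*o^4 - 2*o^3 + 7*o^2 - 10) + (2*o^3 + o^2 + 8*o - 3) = o^5 - 7*o^4 + 8*o^2 + 8*o - 13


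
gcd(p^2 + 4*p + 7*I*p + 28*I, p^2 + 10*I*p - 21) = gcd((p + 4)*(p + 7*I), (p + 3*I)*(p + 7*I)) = p + 7*I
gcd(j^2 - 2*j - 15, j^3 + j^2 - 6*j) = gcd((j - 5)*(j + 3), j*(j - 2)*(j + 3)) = j + 3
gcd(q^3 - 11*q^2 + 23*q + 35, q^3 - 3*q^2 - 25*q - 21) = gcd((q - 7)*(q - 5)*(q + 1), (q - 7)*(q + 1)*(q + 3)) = q^2 - 6*q - 7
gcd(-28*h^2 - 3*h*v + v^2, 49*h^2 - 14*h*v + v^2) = -7*h + v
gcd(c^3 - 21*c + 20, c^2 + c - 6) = 1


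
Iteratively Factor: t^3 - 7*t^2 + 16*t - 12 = (t - 2)*(t^2 - 5*t + 6) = (t - 3)*(t - 2)*(t - 2)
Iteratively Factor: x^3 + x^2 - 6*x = (x)*(x^2 + x - 6) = x*(x + 3)*(x - 2)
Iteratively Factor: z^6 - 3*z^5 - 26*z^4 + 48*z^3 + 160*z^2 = (z)*(z^5 - 3*z^4 - 26*z^3 + 48*z^2 + 160*z) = z*(z - 5)*(z^4 + 2*z^3 - 16*z^2 - 32*z) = z*(z - 5)*(z + 4)*(z^3 - 2*z^2 - 8*z) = z*(z - 5)*(z - 4)*(z + 4)*(z^2 + 2*z) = z*(z - 5)*(z - 4)*(z + 2)*(z + 4)*(z)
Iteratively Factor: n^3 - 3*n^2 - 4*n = (n + 1)*(n^2 - 4*n) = n*(n + 1)*(n - 4)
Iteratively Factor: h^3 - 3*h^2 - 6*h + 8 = (h - 1)*(h^2 - 2*h - 8) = (h - 1)*(h + 2)*(h - 4)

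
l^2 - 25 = (l - 5)*(l + 5)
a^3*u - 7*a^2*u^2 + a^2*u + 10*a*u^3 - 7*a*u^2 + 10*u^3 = (a - 5*u)*(a - 2*u)*(a*u + u)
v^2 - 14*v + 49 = (v - 7)^2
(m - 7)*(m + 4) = m^2 - 3*m - 28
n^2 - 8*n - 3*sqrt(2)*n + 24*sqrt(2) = (n - 8)*(n - 3*sqrt(2))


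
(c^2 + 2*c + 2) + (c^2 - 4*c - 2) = 2*c^2 - 2*c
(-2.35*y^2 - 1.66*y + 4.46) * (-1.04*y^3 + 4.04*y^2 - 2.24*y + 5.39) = 2.444*y^5 - 7.7676*y^4 - 6.0808*y^3 + 9.0703*y^2 - 18.9378*y + 24.0394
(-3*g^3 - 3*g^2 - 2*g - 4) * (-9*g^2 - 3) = 27*g^5 + 27*g^4 + 27*g^3 + 45*g^2 + 6*g + 12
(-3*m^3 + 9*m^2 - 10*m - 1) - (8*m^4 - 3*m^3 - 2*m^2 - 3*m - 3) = -8*m^4 + 11*m^2 - 7*m + 2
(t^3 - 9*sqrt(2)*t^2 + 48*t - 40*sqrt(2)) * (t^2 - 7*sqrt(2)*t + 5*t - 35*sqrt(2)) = t^5 - 16*sqrt(2)*t^4 + 5*t^4 - 80*sqrt(2)*t^3 + 174*t^3 - 376*sqrt(2)*t^2 + 870*t^2 - 1880*sqrt(2)*t + 560*t + 2800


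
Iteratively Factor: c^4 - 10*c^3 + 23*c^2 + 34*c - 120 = (c - 5)*(c^3 - 5*c^2 - 2*c + 24) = (c - 5)*(c - 3)*(c^2 - 2*c - 8) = (c - 5)*(c - 3)*(c + 2)*(c - 4)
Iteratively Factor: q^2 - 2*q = (q)*(q - 2)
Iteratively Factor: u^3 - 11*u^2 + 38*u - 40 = (u - 5)*(u^2 - 6*u + 8) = (u - 5)*(u - 2)*(u - 4)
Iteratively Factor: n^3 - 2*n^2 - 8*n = (n)*(n^2 - 2*n - 8) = n*(n - 4)*(n + 2)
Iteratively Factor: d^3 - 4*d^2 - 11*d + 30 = (d - 2)*(d^2 - 2*d - 15) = (d - 5)*(d - 2)*(d + 3)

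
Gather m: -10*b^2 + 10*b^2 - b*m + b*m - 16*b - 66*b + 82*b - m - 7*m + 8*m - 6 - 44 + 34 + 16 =0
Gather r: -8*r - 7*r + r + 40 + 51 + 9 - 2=98 - 14*r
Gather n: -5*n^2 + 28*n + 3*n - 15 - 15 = -5*n^2 + 31*n - 30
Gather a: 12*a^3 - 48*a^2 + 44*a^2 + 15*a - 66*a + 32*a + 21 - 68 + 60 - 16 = 12*a^3 - 4*a^2 - 19*a - 3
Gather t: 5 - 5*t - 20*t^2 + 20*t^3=20*t^3 - 20*t^2 - 5*t + 5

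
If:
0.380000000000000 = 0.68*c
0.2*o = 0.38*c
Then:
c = 0.56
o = 1.06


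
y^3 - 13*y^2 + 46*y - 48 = (y - 8)*(y - 3)*(y - 2)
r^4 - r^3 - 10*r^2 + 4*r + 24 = (r - 3)*(r - 2)*(r + 2)^2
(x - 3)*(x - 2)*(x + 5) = x^3 - 19*x + 30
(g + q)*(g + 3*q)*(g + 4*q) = g^3 + 8*g^2*q + 19*g*q^2 + 12*q^3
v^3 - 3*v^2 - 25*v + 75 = (v - 5)*(v - 3)*(v + 5)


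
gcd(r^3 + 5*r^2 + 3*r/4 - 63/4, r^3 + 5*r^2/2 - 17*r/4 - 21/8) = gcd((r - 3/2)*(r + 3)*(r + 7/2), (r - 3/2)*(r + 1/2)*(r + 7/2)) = r^2 + 2*r - 21/4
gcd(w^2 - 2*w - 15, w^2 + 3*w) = w + 3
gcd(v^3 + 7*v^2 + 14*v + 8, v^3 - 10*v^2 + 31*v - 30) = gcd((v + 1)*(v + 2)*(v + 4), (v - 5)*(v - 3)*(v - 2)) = 1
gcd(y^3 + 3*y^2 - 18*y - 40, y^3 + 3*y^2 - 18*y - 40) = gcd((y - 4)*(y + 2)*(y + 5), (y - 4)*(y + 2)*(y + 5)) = y^3 + 3*y^2 - 18*y - 40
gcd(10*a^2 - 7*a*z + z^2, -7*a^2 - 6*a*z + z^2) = 1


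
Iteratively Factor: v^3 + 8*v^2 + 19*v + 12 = (v + 4)*(v^2 + 4*v + 3) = (v + 3)*(v + 4)*(v + 1)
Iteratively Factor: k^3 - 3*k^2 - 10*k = (k + 2)*(k^2 - 5*k) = k*(k + 2)*(k - 5)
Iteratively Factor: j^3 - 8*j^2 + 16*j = (j - 4)*(j^2 - 4*j) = j*(j - 4)*(j - 4)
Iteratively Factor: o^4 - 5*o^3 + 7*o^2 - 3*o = (o)*(o^3 - 5*o^2 + 7*o - 3) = o*(o - 3)*(o^2 - 2*o + 1) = o*(o - 3)*(o - 1)*(o - 1)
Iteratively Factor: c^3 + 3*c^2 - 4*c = (c)*(c^2 + 3*c - 4) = c*(c - 1)*(c + 4)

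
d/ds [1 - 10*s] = -10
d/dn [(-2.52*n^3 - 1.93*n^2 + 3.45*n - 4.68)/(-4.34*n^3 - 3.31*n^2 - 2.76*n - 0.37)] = (-0.0350000000000037*n^4 + 43.8564*n^3 - 41.3901*n^2 - 29.5534*n - 14.1933)/(18.8356*n^6 + 28.7308*n^5 + 34.9129*n^4 + 21.4828*n^3 + 10.067*n^2 + 2.0424*n + 0.1369)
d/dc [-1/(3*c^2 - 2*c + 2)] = 2*(3*c - 1)/(3*c^2 - 2*c + 2)^2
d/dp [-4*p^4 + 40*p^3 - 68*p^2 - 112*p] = -16*p^3 + 120*p^2 - 136*p - 112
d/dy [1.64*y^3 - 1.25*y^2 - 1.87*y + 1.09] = 4.92*y^2 - 2.5*y - 1.87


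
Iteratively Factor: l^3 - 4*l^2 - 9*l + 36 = (l - 3)*(l^2 - l - 12) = (l - 4)*(l - 3)*(l + 3)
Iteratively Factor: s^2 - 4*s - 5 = (s + 1)*(s - 5)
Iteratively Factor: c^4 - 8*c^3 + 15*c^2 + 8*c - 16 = (c - 1)*(c^3 - 7*c^2 + 8*c + 16) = (c - 1)*(c + 1)*(c^2 - 8*c + 16) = (c - 4)*(c - 1)*(c + 1)*(c - 4)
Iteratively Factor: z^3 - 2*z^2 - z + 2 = (z - 1)*(z^2 - z - 2) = (z - 2)*(z - 1)*(z + 1)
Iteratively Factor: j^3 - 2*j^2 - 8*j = (j - 4)*(j^2 + 2*j) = j*(j - 4)*(j + 2)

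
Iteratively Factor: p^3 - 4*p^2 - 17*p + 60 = (p + 4)*(p^2 - 8*p + 15) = (p - 5)*(p + 4)*(p - 3)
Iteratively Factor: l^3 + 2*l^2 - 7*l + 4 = (l - 1)*(l^2 + 3*l - 4) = (l - 1)^2*(l + 4)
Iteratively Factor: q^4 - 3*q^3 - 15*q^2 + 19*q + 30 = (q - 5)*(q^3 + 2*q^2 - 5*q - 6) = (q - 5)*(q + 1)*(q^2 + q - 6) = (q - 5)*(q + 1)*(q + 3)*(q - 2)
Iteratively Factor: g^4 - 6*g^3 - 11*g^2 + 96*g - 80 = (g - 5)*(g^3 - g^2 - 16*g + 16) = (g - 5)*(g + 4)*(g^2 - 5*g + 4) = (g - 5)*(g - 1)*(g + 4)*(g - 4)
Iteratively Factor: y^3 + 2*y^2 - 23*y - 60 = (y + 4)*(y^2 - 2*y - 15) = (y + 3)*(y + 4)*(y - 5)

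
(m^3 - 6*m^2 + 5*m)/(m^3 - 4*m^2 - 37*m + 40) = m*(m - 5)/(m^2 - 3*m - 40)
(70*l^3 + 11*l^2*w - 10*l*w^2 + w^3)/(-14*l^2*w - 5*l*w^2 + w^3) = (-5*l + w)/w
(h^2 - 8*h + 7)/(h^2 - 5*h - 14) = (h - 1)/(h + 2)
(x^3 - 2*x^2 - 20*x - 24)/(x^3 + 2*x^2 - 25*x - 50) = (x^2 - 4*x - 12)/(x^2 - 25)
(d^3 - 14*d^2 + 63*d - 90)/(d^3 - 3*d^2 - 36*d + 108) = (d - 5)/(d + 6)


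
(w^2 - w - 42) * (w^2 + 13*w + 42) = w^4 + 12*w^3 - 13*w^2 - 588*w - 1764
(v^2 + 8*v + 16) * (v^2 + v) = v^4 + 9*v^3 + 24*v^2 + 16*v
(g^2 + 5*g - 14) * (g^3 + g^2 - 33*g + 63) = g^5 + 6*g^4 - 42*g^3 - 116*g^2 + 777*g - 882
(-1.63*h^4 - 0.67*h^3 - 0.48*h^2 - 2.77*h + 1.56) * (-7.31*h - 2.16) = 11.9153*h^5 + 8.4185*h^4 + 4.956*h^3 + 21.2855*h^2 - 5.4204*h - 3.3696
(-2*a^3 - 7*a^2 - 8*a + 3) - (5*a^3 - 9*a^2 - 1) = -7*a^3 + 2*a^2 - 8*a + 4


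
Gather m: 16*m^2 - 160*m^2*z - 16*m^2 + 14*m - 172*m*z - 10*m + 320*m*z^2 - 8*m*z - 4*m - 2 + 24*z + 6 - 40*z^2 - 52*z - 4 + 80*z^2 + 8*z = -160*m^2*z + m*(320*z^2 - 180*z) + 40*z^2 - 20*z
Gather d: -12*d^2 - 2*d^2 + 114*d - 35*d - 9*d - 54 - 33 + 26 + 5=-14*d^2 + 70*d - 56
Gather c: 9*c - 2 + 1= 9*c - 1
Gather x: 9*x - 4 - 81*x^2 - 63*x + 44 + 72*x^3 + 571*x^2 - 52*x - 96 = 72*x^3 + 490*x^2 - 106*x - 56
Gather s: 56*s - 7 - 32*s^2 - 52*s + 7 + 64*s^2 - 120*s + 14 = 32*s^2 - 116*s + 14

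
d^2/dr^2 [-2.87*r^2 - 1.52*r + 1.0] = -5.74000000000000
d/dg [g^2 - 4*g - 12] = 2*g - 4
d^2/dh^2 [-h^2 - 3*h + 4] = -2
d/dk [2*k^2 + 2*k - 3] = 4*k + 2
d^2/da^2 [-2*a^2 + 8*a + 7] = -4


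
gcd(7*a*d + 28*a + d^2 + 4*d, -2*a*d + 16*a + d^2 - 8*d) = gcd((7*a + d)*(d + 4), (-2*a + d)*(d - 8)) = 1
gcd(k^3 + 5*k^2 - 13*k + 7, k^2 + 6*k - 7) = k^2 + 6*k - 7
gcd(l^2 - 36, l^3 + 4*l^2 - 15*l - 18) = l + 6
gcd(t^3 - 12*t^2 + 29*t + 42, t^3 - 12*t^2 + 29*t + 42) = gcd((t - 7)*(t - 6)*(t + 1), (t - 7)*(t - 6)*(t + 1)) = t^3 - 12*t^2 + 29*t + 42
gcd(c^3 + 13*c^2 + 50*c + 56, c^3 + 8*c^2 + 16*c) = c + 4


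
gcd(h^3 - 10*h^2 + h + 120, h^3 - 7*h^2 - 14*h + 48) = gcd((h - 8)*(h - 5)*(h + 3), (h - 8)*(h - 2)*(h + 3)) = h^2 - 5*h - 24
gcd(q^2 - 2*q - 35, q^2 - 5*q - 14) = q - 7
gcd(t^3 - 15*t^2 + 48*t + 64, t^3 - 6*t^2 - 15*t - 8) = t^2 - 7*t - 8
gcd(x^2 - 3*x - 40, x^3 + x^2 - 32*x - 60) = x + 5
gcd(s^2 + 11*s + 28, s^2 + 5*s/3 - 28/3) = s + 4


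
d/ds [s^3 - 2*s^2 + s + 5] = 3*s^2 - 4*s + 1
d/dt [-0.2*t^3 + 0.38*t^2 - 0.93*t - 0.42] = -0.6*t^2 + 0.76*t - 0.93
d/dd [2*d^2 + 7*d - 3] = 4*d + 7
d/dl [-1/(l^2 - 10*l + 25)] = 2*(l - 5)/(l^2 - 10*l + 25)^2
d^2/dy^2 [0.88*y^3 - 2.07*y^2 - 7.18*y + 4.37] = 5.28*y - 4.14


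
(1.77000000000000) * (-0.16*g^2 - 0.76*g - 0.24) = -0.2832*g^2 - 1.3452*g - 0.4248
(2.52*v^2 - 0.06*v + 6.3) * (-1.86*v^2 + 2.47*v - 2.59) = -4.6872*v^4 + 6.336*v^3 - 18.393*v^2 + 15.7164*v - 16.317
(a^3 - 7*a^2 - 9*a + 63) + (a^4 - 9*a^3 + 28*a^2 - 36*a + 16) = a^4 - 8*a^3 + 21*a^2 - 45*a + 79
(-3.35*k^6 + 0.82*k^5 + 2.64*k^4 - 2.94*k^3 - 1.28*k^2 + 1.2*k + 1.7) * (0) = 0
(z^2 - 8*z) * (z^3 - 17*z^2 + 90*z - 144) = z^5 - 25*z^4 + 226*z^3 - 864*z^2 + 1152*z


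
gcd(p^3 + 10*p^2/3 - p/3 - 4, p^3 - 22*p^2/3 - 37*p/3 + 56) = p + 3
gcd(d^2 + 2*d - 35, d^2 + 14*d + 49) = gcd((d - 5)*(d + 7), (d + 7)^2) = d + 7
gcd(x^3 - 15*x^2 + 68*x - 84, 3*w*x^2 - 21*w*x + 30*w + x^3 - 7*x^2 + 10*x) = x - 2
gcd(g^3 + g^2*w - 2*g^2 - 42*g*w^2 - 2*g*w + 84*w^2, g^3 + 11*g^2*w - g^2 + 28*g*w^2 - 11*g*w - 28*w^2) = g + 7*w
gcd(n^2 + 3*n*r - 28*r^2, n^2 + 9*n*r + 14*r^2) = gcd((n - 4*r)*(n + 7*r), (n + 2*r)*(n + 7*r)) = n + 7*r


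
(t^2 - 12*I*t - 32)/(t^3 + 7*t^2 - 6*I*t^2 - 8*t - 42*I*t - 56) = (t - 8*I)/(t^2 + t*(7 - 2*I) - 14*I)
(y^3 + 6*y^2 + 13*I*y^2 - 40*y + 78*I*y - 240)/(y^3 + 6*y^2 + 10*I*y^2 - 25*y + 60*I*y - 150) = (y + 8*I)/(y + 5*I)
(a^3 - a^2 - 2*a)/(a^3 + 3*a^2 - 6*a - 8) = a/(a + 4)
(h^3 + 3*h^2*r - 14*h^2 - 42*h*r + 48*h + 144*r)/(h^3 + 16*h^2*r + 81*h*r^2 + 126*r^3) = (h^2 - 14*h + 48)/(h^2 + 13*h*r + 42*r^2)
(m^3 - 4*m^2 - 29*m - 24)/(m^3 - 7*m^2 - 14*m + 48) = (m + 1)/(m - 2)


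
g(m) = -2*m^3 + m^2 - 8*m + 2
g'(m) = -6*m^2 + 2*m - 8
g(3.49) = -98.76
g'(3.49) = -74.10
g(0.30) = -0.36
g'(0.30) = -7.94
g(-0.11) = 2.89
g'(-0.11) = -8.29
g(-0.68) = 8.53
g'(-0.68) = -12.13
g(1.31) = -11.26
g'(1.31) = -15.68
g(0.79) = -4.68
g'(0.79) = -10.16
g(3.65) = -111.13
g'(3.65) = -80.64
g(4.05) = -146.86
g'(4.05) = -98.32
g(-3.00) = 89.00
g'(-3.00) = -68.00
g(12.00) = -3406.00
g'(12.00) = -848.00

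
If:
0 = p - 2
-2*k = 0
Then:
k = 0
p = 2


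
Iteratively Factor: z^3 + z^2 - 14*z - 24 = (z - 4)*(z^2 + 5*z + 6) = (z - 4)*(z + 3)*(z + 2)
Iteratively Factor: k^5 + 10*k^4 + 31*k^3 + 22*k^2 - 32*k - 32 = (k + 4)*(k^4 + 6*k^3 + 7*k^2 - 6*k - 8) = (k + 1)*(k + 4)*(k^3 + 5*k^2 + 2*k - 8) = (k - 1)*(k + 1)*(k + 4)*(k^2 + 6*k + 8) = (k - 1)*(k + 1)*(k + 4)^2*(k + 2)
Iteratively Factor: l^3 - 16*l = (l + 4)*(l^2 - 4*l) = l*(l + 4)*(l - 4)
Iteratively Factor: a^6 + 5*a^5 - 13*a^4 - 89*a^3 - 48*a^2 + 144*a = (a + 4)*(a^5 + a^4 - 17*a^3 - 21*a^2 + 36*a) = (a + 3)*(a + 4)*(a^4 - 2*a^3 - 11*a^2 + 12*a) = (a - 1)*(a + 3)*(a + 4)*(a^3 - a^2 - 12*a) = (a - 1)*(a + 3)^2*(a + 4)*(a^2 - 4*a) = a*(a - 1)*(a + 3)^2*(a + 4)*(a - 4)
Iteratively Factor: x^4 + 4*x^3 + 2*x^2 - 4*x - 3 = (x + 1)*(x^3 + 3*x^2 - x - 3) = (x + 1)*(x + 3)*(x^2 - 1) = (x - 1)*(x + 1)*(x + 3)*(x + 1)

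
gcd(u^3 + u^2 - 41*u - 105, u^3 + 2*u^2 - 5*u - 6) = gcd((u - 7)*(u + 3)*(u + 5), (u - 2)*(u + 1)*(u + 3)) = u + 3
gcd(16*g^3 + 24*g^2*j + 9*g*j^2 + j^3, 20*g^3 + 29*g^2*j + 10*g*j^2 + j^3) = 4*g^2 + 5*g*j + j^2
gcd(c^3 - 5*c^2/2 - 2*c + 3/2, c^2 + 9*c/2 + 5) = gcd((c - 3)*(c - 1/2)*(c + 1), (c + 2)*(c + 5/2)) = 1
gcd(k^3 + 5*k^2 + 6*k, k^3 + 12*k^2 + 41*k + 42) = k^2 + 5*k + 6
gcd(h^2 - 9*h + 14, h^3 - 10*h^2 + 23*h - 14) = h^2 - 9*h + 14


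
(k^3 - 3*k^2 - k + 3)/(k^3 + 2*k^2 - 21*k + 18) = (k + 1)/(k + 6)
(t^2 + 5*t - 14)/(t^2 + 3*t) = (t^2 + 5*t - 14)/(t*(t + 3))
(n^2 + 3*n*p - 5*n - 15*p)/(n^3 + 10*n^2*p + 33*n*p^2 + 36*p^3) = (n - 5)/(n^2 + 7*n*p + 12*p^2)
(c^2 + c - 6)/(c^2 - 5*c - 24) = (c - 2)/(c - 8)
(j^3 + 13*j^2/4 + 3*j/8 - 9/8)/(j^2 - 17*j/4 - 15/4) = (2*j^2 + 5*j - 3)/(2*(j - 5))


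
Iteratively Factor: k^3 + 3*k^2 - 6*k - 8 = (k - 2)*(k^2 + 5*k + 4) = (k - 2)*(k + 4)*(k + 1)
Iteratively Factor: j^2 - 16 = (j + 4)*(j - 4)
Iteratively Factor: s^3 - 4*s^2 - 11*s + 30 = (s - 5)*(s^2 + s - 6) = (s - 5)*(s - 2)*(s + 3)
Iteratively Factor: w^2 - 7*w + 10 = (w - 5)*(w - 2)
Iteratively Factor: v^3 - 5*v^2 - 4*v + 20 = (v + 2)*(v^2 - 7*v + 10) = (v - 5)*(v + 2)*(v - 2)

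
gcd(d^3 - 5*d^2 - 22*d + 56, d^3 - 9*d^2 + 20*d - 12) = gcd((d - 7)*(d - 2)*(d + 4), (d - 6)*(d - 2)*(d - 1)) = d - 2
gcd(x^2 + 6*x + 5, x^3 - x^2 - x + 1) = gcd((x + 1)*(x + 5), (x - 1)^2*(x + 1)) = x + 1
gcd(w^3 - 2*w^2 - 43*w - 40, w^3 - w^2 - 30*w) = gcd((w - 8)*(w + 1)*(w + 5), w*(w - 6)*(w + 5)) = w + 5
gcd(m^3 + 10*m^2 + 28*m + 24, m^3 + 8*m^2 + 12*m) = m^2 + 8*m + 12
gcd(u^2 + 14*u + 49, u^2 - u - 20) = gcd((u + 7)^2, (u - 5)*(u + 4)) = 1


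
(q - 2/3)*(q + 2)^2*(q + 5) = q^4 + 25*q^3/3 + 18*q^2 + 4*q - 40/3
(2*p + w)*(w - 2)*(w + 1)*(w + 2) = 2*p*w^3 + 2*p*w^2 - 8*p*w - 8*p + w^4 + w^3 - 4*w^2 - 4*w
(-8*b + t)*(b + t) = -8*b^2 - 7*b*t + t^2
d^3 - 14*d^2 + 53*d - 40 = (d - 8)*(d - 5)*(d - 1)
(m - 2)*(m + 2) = m^2 - 4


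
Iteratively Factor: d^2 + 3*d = (d)*(d + 3)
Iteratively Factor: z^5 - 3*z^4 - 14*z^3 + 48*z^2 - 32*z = (z - 2)*(z^4 - z^3 - 16*z^2 + 16*z) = (z - 2)*(z - 1)*(z^3 - 16*z) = (z - 4)*(z - 2)*(z - 1)*(z^2 + 4*z) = z*(z - 4)*(z - 2)*(z - 1)*(z + 4)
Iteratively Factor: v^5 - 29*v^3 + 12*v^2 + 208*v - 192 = (v + 4)*(v^4 - 4*v^3 - 13*v^2 + 64*v - 48) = (v - 1)*(v + 4)*(v^3 - 3*v^2 - 16*v + 48) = (v - 1)*(v + 4)^2*(v^2 - 7*v + 12) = (v - 4)*(v - 1)*(v + 4)^2*(v - 3)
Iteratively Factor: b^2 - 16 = (b - 4)*(b + 4)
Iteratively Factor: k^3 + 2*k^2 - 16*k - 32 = (k + 2)*(k^2 - 16) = (k - 4)*(k + 2)*(k + 4)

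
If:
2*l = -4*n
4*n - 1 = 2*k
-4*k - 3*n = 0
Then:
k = -3/22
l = -4/11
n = 2/11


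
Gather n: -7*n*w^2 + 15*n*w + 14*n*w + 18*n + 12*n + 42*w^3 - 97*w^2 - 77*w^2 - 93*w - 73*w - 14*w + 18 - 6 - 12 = n*(-7*w^2 + 29*w + 30) + 42*w^3 - 174*w^2 - 180*w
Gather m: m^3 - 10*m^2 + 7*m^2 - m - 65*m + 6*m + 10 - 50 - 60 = m^3 - 3*m^2 - 60*m - 100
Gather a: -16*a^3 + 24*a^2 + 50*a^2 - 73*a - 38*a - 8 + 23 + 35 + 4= -16*a^3 + 74*a^2 - 111*a + 54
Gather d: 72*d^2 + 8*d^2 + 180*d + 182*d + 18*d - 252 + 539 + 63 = 80*d^2 + 380*d + 350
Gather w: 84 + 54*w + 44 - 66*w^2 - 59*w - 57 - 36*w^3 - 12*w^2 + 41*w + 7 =-36*w^3 - 78*w^2 + 36*w + 78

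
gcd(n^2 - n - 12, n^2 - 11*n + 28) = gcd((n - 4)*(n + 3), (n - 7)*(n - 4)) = n - 4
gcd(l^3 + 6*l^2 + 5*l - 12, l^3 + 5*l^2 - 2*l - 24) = l^2 + 7*l + 12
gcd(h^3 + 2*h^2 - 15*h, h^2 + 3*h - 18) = h - 3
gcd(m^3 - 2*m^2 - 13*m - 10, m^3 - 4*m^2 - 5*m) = m^2 - 4*m - 5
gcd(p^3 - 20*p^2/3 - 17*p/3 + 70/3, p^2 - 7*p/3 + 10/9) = p - 5/3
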